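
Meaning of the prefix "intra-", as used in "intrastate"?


Prefix: intra-
Example: intrastate (intra- + state)
Meaning = within


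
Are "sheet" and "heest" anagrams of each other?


Word 1: "sheet" → sorted: eehst
Word 2: "heest" → sorted: eehst
Same letters? eehst == eehst
Anagram = Yes


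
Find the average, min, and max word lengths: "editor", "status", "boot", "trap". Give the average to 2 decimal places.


Lengths: "editor"=6, "status"=6, "boot"=4, "trap"=4
Sum = 20, Count = 4
Average = 20/4 = 5.00
= avg=5.00, min=4, max=6


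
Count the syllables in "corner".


Word: "corner"
Syllable breakdown: cor | ner
Counting: 2 parts
= 2 syllables


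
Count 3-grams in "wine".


Word: "wine" (length 4)
Number of 3-grams = length - 3 + 1 = 4 - 3 + 1
= 2


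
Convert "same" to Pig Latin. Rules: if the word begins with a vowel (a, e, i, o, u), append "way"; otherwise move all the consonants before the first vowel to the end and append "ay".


Word: "same"
Starts with consonant(s) → move to end, add 'ay'
Consonant cluster: "s"
Pig Latin = "amesay"


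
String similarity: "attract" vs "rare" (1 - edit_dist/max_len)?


Word 1: "attract" (length 7)
Word 2: "rare" (length 4)
One optimal edit sequence:
  1. delete 'a'  (+1)
  2. delete 't'  (+1)
  3. delete 't'  (+1)
  4. keep 'r'
  5. keep 'a'
  6. substitute 'c' -> 'r'  (+1)
  7. substitute 't' -> 'e'  (+1)
Edit distance = 5
Max length = max(7, 4) = 7
Similarity = 1 - 5/7
= 0.2857


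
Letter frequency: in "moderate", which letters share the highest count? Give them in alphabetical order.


Word: "moderate"
Letter counts:
  'a': 1
  'd': 1
  'e': 2
  'm': 1
  'o': 1
  'r': 1
  't': 1
Maximum count = 2
Most frequent = 'e' (2 times each)


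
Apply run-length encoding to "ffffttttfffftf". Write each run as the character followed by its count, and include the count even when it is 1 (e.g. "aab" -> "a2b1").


String: "ffffttttfffftf"
Scanning for consecutive runs:
  'f' x 4
  't' x 4
  'f' x 4
  't' x 1
  'f' x 1
RLE = "f4t4f4t1f1"


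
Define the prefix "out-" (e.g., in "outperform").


Prefix: out-
Example: outperform = out- + perform
Meaning = surpass


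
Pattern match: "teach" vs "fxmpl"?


Pattern of "teach": [0, 1, 2, 3, 4]
Pattern of "fxmpl": [0, 1, 2, 3, 4]
Patterns match
Same pattern = Yes


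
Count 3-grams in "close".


Word: "close" (length 5)
Number of 3-grams = length - 3 + 1 = 5 - 3 + 1
= 3


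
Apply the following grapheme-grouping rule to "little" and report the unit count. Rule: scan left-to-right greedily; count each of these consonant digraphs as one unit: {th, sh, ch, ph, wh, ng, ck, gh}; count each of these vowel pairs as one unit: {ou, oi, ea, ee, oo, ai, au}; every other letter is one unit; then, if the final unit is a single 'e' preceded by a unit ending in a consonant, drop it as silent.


Word: "little" (6 letters)
Left-to-right scan:
  [1] 'l' (letter)
  [2] 'i' (letter)
  [3] 't' (letter)
  [4] 't' (letter)
  [5] 'l' (letter)
  [6] 'e' (letter)
Units from scan: 6
Final unit is 'e' after a consonant -> drop as silent (-1)
Sound units = 5 units


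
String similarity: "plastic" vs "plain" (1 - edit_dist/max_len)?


Word 1: "plastic" (length 7)
Word 2: "plain" (length 5)
One optimal edit sequence:
  1. keep 'p'
  2. keep 'l'
  3. keep 'a'
  4. delete 's'  (+1)
  5. delete 't'  (+1)
  6. keep 'i'
  7. substitute 'c' -> 'n'  (+1)
Edit distance = 3
Max length = max(7, 5) = 7
Similarity = 1 - 3/7
= 0.5714


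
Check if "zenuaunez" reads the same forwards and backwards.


Word: "zenuaunez"
Reversed: "zenuaunez"
Forward == Backward? zenuaunez == zenuaunez
Palindrome = Yes


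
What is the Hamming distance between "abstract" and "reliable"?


Comparing character by character (same length = 8):
  Pos 0: 'a' vs 'r' !=
  Pos 1: 'b' vs 'e' !=
  Pos 2: 's' vs 'l' !=
  Pos 3: 't' vs 'i' !=
  Pos 4: 'r' vs 'a' !=
  Pos 5: 'a' vs 'b' !=
  Pos 6: 'c' vs 'l' !=
  Pos 7: 't' vs 'e' !=
Hamming distance = 8


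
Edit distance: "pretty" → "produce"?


Word 1: "pretty" (length 6)
Word 2: "produce" (length 7)
One optimal edit sequence (insert/delete/substitute each cost 1):
  1. keep 'p'
  2. keep 'r'
  3. insert 'o'  (+1)
  4. substitute 'e' -> 'd'  (+1)
  5. substitute 't' -> 'u'  (+1)
  6. substitute 't' -> 'c'  (+1)
  7. substitute 'y' -> 'e'  (+1)
Total edit operations: 5
Edit distance = 5


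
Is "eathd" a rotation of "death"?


Word: "death", Candidate: "eathd"
Method: check if candidate is substring of word+word
"deathdeath" contains "eathd"? Yes
Is rotation = Yes


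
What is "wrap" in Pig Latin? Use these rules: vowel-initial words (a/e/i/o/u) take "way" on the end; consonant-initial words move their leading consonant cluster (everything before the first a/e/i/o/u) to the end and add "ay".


Word: "wrap"
Starts with consonant(s) → move to end, add 'ay'
Consonant cluster: "wr"
Pig Latin = "apwray"


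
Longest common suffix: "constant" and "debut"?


Word 1: "constant"
Word 2: "debut"
Comparing from end:
  Pos -1: 't' == 't'
  Pos -2: 'n' != 'u' (stop)
LCS = "t" (length 1)


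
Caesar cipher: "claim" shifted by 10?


Word: "claim"
Shift: 10
Each letter → (letter + shift) mod 26:
  'c' (2) + 10 = 12 → 'm'
  'l' (11) + 10 = 21 → 'v'
  'a' (0) + 10 = 10 → 'k'
  'i' (8) + 10 = 18 → 's'
  'm' (12) + 10 = 22 → 'w'
Result = "mvksw"


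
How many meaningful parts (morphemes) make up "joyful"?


Word: "joyful"
Morphemes: joy + -ful
Each morpheme carries meaning
= 2 morphemes


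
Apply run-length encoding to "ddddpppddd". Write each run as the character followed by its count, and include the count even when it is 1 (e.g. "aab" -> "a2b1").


String: "ddddpppddd"
Scanning for consecutive runs:
  'd' x 4
  'p' x 3
  'd' x 3
RLE = "d4p3d3"


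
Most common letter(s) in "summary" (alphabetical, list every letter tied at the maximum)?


Word: "summary"
Letter counts:
  'a': 1
  'm': 2
  'r': 1
  's': 1
  'u': 1
  'y': 1
Maximum count = 2
Most frequent = 'm' (2 times each)


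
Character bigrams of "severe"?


Word: "severe" (length 6)
Number of bigrams = 6 - 2 + 1 = 5
  Position 0: "se"
  Position 1: "ev"
  Position 2: "ve"
  Position 3: "er"
  Position 4: "re"
Bigrams = "se", "ev", "ve", "er", "re"


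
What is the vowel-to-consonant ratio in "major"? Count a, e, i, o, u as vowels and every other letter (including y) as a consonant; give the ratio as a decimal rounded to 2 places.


Word: "major"
Vowels (a,e,i,o,u): 2
Consonants: 3
Ratio = 2/3
= 0.67


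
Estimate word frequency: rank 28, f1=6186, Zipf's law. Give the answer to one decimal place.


Zipf's law: f(r) = f(1) / r
f(1) = 6186
f(28) = 6186 / 28
= 220.9 occurrences


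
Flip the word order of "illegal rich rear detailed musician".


Original: "illegal rich rear detailed musician"
Words (1..n): illegal | rich | rear | detailed | musician
Reversed (n..1): musician | detailed | rear | rich | illegal
Result = "musician detailed rear rich illegal"


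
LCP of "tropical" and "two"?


Word 1: "tropical"
Word 2: "two"
Comparing from start:
  Pos 0: 't' == 't'
  Pos 1: 'r' != 'w' (stop)
LCP = "t" (length 1)


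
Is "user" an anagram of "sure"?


Word 1: "sure" → sorted: ersu
Word 2: "user" → sorted: ersu
Same letters? ersu == ersu
Anagram = Yes


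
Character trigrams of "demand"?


Word: "demand" (length 6)
Number of trigrams = 6 - 3 + 1 = 4
  Position 0: "dem"
  Position 1: "ema"
  Position 2: "man"
  Position 3: "and"
Trigrams = "dem", "ema", "man", "and"


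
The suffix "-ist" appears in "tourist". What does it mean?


Suffix: -ist
Example: tourist = tour + -ist
Meaning = one who practices


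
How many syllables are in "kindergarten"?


Word: "kindergarten"
Syllable breakdown: kin · der · gar · ten
Counting: 4 parts
= 4 syllables


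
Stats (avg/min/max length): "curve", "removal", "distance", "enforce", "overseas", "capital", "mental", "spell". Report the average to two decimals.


Lengths: "curve"=5, "removal"=7, "distance"=8, "enforce"=7, "overseas"=8, "capital"=7, "mental"=6, "spell"=5
Sum = 53, Count = 8
Average = 53/8 = 6.63
= avg=6.63, min=5, max=8


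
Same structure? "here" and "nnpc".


Pattern of "here": [0, 1, 2, 1]
Pattern of "nnpc": [0, 0, 1, 2]
Patterns do not match
Same pattern = No


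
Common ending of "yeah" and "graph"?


Word 1: "yeah"
Word 2: "graph"
Comparing from end:
  Pos -1: 'h' == 'h'
  Pos -2: 'a' != 'p' (stop)
LCS = "h" (length 1)


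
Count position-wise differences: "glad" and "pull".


Comparing character by character (same length = 4):
  Pos 0: 'g' vs 'p' !=
  Pos 1: 'l' vs 'u' !=
  Pos 2: 'a' vs 'l' !=
  Pos 3: 'd' vs 'l' !=
Hamming distance = 4


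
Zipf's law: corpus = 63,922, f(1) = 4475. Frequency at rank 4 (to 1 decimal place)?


Zipf's law: f(r) = f(1) / r
f(1) = 4475
f(4) = 4475 / 4
= 1118.8 occurrences


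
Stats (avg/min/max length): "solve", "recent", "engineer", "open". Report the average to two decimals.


Lengths: "solve"=5, "recent"=6, "engineer"=8, "open"=4
Sum = 23, Count = 4
Average = 23/4 = 5.75
= avg=5.75, min=4, max=8


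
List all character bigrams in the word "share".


Word: "share" (length 5)
Number of bigrams = 5 - 2 + 1 = 4
  Position 0: "sh"
  Position 1: "ha"
  Position 2: "ar"
  Position 3: "re"
Bigrams = "sh", "ha", "ar", "re"


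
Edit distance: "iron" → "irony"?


Word 1: "iron" (length 4)
Word 2: "irony" (length 5)
One optimal edit sequence (insert/delete/substitute each cost 1):
  1. keep 'i'
  2. keep 'r'
  3. keep 'o'
  4. keep 'n'
  5. insert 'y'  (+1)
Total edit operations: 1
Edit distance = 1


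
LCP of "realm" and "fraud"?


Word 1: "realm"
Word 2: "fraud"
Comparing from start:
  Pos 0: 'r' != 'f' (stop)
LCP = "" (length 0)


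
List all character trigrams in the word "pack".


Word: "pack" (length 4)
Number of trigrams = 4 - 3 + 1 = 2
  Position 0: "pac"
  Position 1: "ack"
Trigrams = "pac", "ack"


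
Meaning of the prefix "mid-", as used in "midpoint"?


Prefix: mid-
As in: midpoint -> mid- + point
Meaning = middle


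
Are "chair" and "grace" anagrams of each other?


Word 1: "chair" → sorted: achir
Word 2: "grace" → sorted: acegr
Same letters? achir != acegr
Anagram = No


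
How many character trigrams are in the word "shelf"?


Word: "shelf" (length 5)
Number of 3-grams = length - 3 + 1 = 5 - 3 + 1
= 3


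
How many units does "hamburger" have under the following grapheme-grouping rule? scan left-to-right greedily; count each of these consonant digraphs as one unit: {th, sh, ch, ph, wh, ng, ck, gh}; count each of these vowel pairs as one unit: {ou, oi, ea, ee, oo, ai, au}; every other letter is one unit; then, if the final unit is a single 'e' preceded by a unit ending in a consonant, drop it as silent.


Word: "hamburger" (9 letters)
Left-to-right scan:
  [1] 'h' (letter)
  [2] 'a' (letter)
  [3] 'm' (letter)
  [4] 'b' (letter)
  [5] 'u' (letter)
  [6] 'r' (letter)
  [7] 'g' (letter)
  [8] 'e' (letter)
  [9] 'r' (letter)
Units from scan: 9
Sound units = 9 units


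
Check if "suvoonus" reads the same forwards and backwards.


Word: "suvoonus"
Reversed: "sunoovus"
Forward == Backward? suvoonus != sunoovus
Palindrome = No


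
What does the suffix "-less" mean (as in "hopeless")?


Suffix: -less
Example: hopeless (hope + -less)
Meaning = without


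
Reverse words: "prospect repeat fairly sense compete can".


Original: "prospect repeat fairly sense compete can"
Words (1..n): prospect | repeat | fairly | sense | compete | can
Reversed (n..1): can | compete | sense | fairly | repeat | prospect
Result = "can compete sense fairly repeat prospect"


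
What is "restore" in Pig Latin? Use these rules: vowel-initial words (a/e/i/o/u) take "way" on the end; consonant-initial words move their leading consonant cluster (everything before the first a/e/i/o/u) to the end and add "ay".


Word: "restore"
Starts with consonant(s) → move to end, add 'ay'
Consonant cluster: "r"
Pig Latin = "estoreray"


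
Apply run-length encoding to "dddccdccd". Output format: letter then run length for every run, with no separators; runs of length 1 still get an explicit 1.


String: "dddccdccd"
Scanning for consecutive runs:
  'd' x 3
  'c' x 2
  'd' x 1
  'c' x 2
  'd' x 1
RLE = "d3c2d1c2d1"


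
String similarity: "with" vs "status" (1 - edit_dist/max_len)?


Word 1: "with" (length 4)
Word 2: "status" (length 6)
One optimal edit sequence:
  1. insert 's'  (+1)
  2. substitute 'w' -> 't'  (+1)
  3. substitute 'i' -> 'a'  (+1)
  4. keep 't'
  5. insert 'u'  (+1)
  6. substitute 'h' -> 's'  (+1)
Edit distance = 5
Max length = max(4, 6) = 6
Similarity = 1 - 5/6
= 0.1667


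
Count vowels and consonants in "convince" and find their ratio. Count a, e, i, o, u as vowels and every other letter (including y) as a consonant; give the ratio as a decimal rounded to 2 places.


Word: "convince"
Vowels (a,e,i,o,u): 3
Consonants: 5
Ratio = 3/5
= 0.60


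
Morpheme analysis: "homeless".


Word: "homeless"
Morphemes: home + -less
Each morpheme carries meaning
= 2 morphemes


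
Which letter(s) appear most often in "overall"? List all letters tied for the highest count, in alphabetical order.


Word: "overall"
Letter counts:
  'a': 1
  'e': 1
  'l': 2
  'o': 1
  'r': 1
  'v': 1
Maximum count = 2
Most frequent = 'l' (2 times each)


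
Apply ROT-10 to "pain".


Word: "pain"
Shift: 10
Each letter → (letter + shift) mod 26:
  'p' (15) + 10 = 25 → 'z'
  'a' (0) + 10 = 10 → 'k'
  'i' (8) + 10 = 18 → 's'
  'n' (13) + 10 = 23 → 'x'
Result = "zksx"


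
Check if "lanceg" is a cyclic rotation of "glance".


Word: "glance", Candidate: "lanceg"
Method: check if candidate is substring of word+word
"glanceglance" contains "lanceg"? Yes
Is rotation = Yes


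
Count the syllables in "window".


Word: "window"
Syllable breakdown: win-dow
Counting: 2 parts
= 2 syllables


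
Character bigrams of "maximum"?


Word: "maximum" (length 7)
Number of bigrams = 7 - 2 + 1 = 6
  Position 0: "ma"
  Position 1: "ax"
  Position 2: "xi"
  Position 3: "im"
  Position 4: "mu"
  Position 5: "um"
Bigrams = "ma", "ax", "xi", "im", "mu", "um"


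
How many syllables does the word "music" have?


Word: "music"
Syllable breakdown: mu / sic
Counting: 2 parts
= 2 syllables


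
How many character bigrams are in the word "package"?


Word: "package" (length 7)
Number of 2-grams = length - 2 + 1 = 7 - 2 + 1
= 6


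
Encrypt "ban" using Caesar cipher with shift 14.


Word: "ban"
Shift: 14
Each letter → (letter + shift) mod 26:
  'b' (1) + 14 = 15 → 'p'
  'a' (0) + 14 = 14 → 'o'
  'n' (13) + 14 = 1 → 'b'
Result = "pob"


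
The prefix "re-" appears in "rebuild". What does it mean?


Prefix: re-
As in: rebuild -> re- + build
Meaning = again


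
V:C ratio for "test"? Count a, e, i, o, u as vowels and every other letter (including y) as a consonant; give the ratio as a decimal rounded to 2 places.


Word: "test"
Vowels (a,e,i,o,u): 1
Consonants: 3
Ratio = 1/3
= 0.33


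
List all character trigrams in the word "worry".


Word: "worry" (length 5)
Number of trigrams = 5 - 3 + 1 = 3
  Position 0: "wor"
  Position 1: "orr"
  Position 2: "rry"
Trigrams = "wor", "orr", "rry"


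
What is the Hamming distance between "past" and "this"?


Comparing character by character (same length = 4):
  Pos 0: 'p' vs 't' !=
  Pos 1: 'a' vs 'h' !=
  Pos 2: 's' vs 'i' !=
  Pos 3: 't' vs 's' !=
Hamming distance = 4


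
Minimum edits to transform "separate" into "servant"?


Word 1: "separate" (length 8)
Word 2: "servant" (length 7)
One optimal edit sequence (insert/delete/substitute each cost 1):
  1. keep 's'
  2. keep 'e'
  3. delete 'p'  (+1)
  4. substitute 'a' -> 'r'  (+1)
  5. substitute 'r' -> 'v'  (+1)
  6. keep 'a'
  7. substitute 't' -> 'n'  (+1)
  8. substitute 'e' -> 't'  (+1)
Total edit operations: 5
Edit distance = 5


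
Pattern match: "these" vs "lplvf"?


Pattern of "these": [0, 1, 2, 3, 2]
Pattern of "lplvf": [0, 1, 0, 2, 3]
Patterns do not match
Same pattern = No


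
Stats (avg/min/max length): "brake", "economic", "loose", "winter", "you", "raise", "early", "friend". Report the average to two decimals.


Lengths: "brake"=5, "economic"=8, "loose"=5, "winter"=6, "you"=3, "raise"=5, "early"=5, "friend"=6
Sum = 43, Count = 8
Average = 43/8 = 5.38
= avg=5.38, min=3, max=8


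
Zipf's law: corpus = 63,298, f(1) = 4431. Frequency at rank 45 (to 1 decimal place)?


Zipf's law: f(r) = f(1) / r
f(1) = 4431
f(45) = 4431 / 45
= 98.5 occurrences


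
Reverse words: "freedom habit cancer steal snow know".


Original: "freedom habit cancer steal snow know"
Words (1..n): freedom | habit | cancer | steal | snow | know
Reversed (n..1): know | snow | steal | cancer | habit | freedom
Result = "know snow steal cancer habit freedom"


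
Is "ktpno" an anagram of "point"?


Word 1: "point" → sorted: inopt
Word 2: "ktpno" → sorted: knopt
Same letters? inopt != knopt
Anagram = No


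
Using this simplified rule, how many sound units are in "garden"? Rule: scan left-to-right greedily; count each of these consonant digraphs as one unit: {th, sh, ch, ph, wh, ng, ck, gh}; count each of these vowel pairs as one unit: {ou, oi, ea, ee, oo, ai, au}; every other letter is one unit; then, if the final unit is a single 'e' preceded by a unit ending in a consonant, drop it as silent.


Word: "garden" (6 letters)
Left-to-right scan:
  (1) 'g' (letter)
  (2) 'a' (letter)
  (3) 'r' (letter)
  (4) 'd' (letter)
  (5) 'e' (letter)
  (6) 'n' (letter)
Units from scan: 6
Sound units = 6 units


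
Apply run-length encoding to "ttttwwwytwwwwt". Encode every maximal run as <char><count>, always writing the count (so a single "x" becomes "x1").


String: "ttttwwwytwwwwt"
Scanning for consecutive runs:
  't' x 4
  'w' x 3
  'y' x 1
  't' x 1
  'w' x 4
  't' x 1
RLE = "t4w3y1t1w4t1"


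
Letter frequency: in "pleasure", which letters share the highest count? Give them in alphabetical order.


Word: "pleasure"
Letter counts:
  'a': 1
  'e': 2
  'l': 1
  'p': 1
  'r': 1
  's': 1
  'u': 1
Maximum count = 2
Most frequent = 'e' (2 times each)


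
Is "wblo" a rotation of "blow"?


Word: "blow", Candidate: "wblo"
Method: check if candidate is substring of word+word
"blowblow" contains "wblo"? Yes
Is rotation = Yes


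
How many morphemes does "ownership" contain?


Word: "ownership"
Morphemes: own | -er | -ship
Each morpheme carries meaning
= 3 morphemes


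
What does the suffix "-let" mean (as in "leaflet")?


Suffix: -let
Example: leaflet = leaf + -let
Meaning = small


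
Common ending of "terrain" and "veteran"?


Word 1: "terrain"
Word 2: "veteran"
Comparing from end:
  Pos -1: 'n' == 'n'
  Pos -2: 'i' != 'a' (stop)
LCS = "n" (length 1)


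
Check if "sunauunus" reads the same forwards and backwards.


Word: "sunauunus"
Reversed: "sunuuanus"
Forward == Backward? sunauunus != sunuuanus
Palindrome = No


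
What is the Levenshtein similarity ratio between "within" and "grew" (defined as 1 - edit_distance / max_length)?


Word 1: "within" (length 6)
Word 2: "grew" (length 4)
One optimal edit sequence:
  1. delete 'w'  (+1)
  2. delete 'i'  (+1)
  3. substitute 't' -> 'g'  (+1)
  4. substitute 'h' -> 'r'  (+1)
  5. substitute 'i' -> 'e'  (+1)
  6. substitute 'n' -> 'w'  (+1)
Edit distance = 6
Max length = max(6, 4) = 6
Similarity = 1 - 6/6
= 0.0000


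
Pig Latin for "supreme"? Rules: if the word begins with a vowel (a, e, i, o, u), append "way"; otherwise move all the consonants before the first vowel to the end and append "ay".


Word: "supreme"
Starts with consonant(s) → move to end, add 'ay'
Consonant cluster: "s"
Pig Latin = "upremesay"


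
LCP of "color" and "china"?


Word 1: "color"
Word 2: "china"
Comparing from start:
  Pos 0: 'c' == 'c'
  Pos 1: 'o' != 'h' (stop)
LCP = "c" (length 1)


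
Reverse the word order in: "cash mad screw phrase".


Original: "cash mad screw phrase"
Words (1..n): cash | mad | screw | phrase
Reversed (n..1): phrase | screw | mad | cash
Result = "phrase screw mad cash"


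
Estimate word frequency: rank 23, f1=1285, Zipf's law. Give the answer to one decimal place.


Zipf's law: f(r) = f(1) / r
f(1) = 1285
f(23) = 1285 / 23
= 55.9 occurrences


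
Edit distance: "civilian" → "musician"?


Word 1: "civilian" (length 8)
Word 2: "musician" (length 8)
One optimal edit sequence (insert/delete/substitute each cost 1):
  1. substitute 'c' -> 'm'  (+1)
  2. substitute 'i' -> 'u'  (+1)
  3. substitute 'v' -> 's'  (+1)
  4. keep 'i'
  5. substitute 'l' -> 'c'  (+1)
  6. keep 'i'
  7. keep 'a'
  8. keep 'n'
Total edit operations: 4
Edit distance = 4


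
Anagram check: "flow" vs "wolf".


Word 1: "flow" → sorted: flow
Word 2: "wolf" → sorted: flow
Same letters? flow == flow
Anagram = Yes


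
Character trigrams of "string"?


Word: "string" (length 6)
Number of trigrams = 6 - 3 + 1 = 4
  Position 0: "str"
  Position 1: "tri"
  Position 2: "rin"
  Position 3: "ing"
Trigrams = "str", "tri", "rin", "ing"


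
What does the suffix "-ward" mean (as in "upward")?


Suffix: -ward
Example: upward (up + -ward)
Meaning = in the direction of


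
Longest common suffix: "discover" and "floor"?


Word 1: "discover"
Word 2: "floor"
Comparing from end:
  Pos -1: 'r' == 'r'
  Pos -2: 'e' != 'o' (stop)
LCS = "r" (length 1)


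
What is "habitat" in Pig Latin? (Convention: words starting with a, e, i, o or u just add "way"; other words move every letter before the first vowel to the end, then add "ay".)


Word: "habitat"
Starts with consonant(s) → move to end, add 'ay'
Consonant cluster: "h"
Pig Latin = "abitathay"


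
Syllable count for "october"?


Word: "october"
Syllable breakdown: oc-to-ber
Counting: 3 parts
= 3 syllables


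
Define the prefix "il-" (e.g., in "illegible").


Prefix: il-
Example: illegible = il- + legible
Meaning = not


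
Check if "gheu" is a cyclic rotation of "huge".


Word: "huge", Candidate: "gheu"
Method: check if candidate is substring of word+word
"hugehuge" contains "gheu"? No
Is rotation = No


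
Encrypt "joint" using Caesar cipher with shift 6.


Word: "joint"
Shift: 6
Each letter → (letter + shift) mod 26:
  'j' (9) + 6 = 15 → 'p'
  'o' (14) + 6 = 20 → 'u'
  'i' (8) + 6 = 14 → 'o'
  'n' (13) + 6 = 19 → 't'
  't' (19) + 6 = 25 → 'z'
Result = "puotz"


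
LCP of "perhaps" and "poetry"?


Word 1: "perhaps"
Word 2: "poetry"
Comparing from start:
  Pos 0: 'p' == 'p'
  Pos 1: 'e' != 'o' (stop)
LCP = "p" (length 1)


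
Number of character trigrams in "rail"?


Word: "rail" (length 4)
Number of 3-grams = length - 3 + 1 = 4 - 3 + 1
= 2


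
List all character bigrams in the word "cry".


Word: "cry" (length 3)
Number of bigrams = 3 - 2 + 1 = 2
  Position 0: "cr"
  Position 1: "ry"
Bigrams = "cr", "ry"


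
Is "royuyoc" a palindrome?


Word: "royuyoc"
Reversed: "coyuyor"
Forward == Backward? royuyoc != coyuyor
Palindrome = No


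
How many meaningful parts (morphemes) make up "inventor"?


Word: "inventor"
Morphemes: invent | -or
Each morpheme carries meaning
= 2 morphemes


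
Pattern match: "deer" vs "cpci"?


Pattern of "deer": [0, 1, 1, 2]
Pattern of "cpci": [0, 1, 0, 2]
Patterns do not match
Same pattern = No


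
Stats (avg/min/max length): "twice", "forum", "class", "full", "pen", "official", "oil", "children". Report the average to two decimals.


Lengths: "twice"=5, "forum"=5, "class"=5, "full"=4, "pen"=3, "official"=8, "oil"=3, "children"=8
Sum = 41, Count = 8
Average = 41/8 = 5.13
= avg=5.13, min=3, max=8


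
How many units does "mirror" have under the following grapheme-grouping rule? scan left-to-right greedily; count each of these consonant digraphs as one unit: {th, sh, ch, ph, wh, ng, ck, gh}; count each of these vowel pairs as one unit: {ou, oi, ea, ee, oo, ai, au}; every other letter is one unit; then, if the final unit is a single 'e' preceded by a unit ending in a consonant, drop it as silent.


Word: "mirror" (6 letters)
Left-to-right scan:
  1. 'm' (letter)
  2. 'i' (letter)
  3. 'r' (letter)
  4. 'r' (letter)
  5. 'o' (letter)
  6. 'r' (letter)
Units from scan: 6
Sound units = 6 units


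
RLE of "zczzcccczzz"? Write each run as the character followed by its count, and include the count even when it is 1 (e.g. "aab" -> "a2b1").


String: "zczzcccczzz"
Scanning for consecutive runs:
  'z' x 1
  'c' x 1
  'z' x 2
  'c' x 4
  'z' x 3
RLE = "z1c1z2c4z3"


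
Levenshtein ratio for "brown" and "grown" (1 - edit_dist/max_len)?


Word 1: "brown" (length 5)
Word 2: "grown" (length 5)
One optimal edit sequence:
  1. substitute 'b' -> 'g'  (+1)
  2. keep 'r'
  3. keep 'o'
  4. keep 'w'
  5. keep 'n'
Edit distance = 1
Max length = max(5, 5) = 5
Similarity = 1 - 1/5
= 0.8000


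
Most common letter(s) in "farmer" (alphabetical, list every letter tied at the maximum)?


Word: "farmer"
Letter counts:
  'a': 1
  'e': 1
  'f': 1
  'm': 1
  'r': 2
Maximum count = 2
Most frequent = 'r' (2 times each)


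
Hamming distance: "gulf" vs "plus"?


Comparing character by character (same length = 4):
  Pos 0: 'g' vs 'p' !=
  Pos 1: 'u' vs 'l' !=
  Pos 2: 'l' vs 'u' !=
  Pos 3: 'f' vs 's' !=
Hamming distance = 4


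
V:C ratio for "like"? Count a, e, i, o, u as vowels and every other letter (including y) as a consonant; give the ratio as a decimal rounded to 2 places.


Word: "like"
Vowels (a,e,i,o,u): 2
Consonants: 2
Ratio = 2/2
= 1.00


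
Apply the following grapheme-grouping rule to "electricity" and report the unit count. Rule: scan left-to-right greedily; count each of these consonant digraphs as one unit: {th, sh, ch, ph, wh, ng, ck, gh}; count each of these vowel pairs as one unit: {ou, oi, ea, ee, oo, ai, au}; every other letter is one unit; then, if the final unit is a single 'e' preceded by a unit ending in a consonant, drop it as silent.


Word: "electricity" (11 letters)
Left-to-right scan:
  [1] 'e' (letter)
  [2] 'l' (letter)
  [3] 'e' (letter)
  [4] 'c' (letter)
  [5] 't' (letter)
  [6] 'r' (letter)
  [7] 'i' (letter)
  [8] 'c' (letter)
  [9] 'i' (letter)
  [10] 't' (letter)
  [11] 'y' (letter)
Units from scan: 11
Sound units = 11 units


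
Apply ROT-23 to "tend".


Word: "tend"
Shift: 23
Each letter → (letter + shift) mod 26:
  't' (19) + 23 = 16 → 'q'
  'e' (4) + 23 = 1 → 'b'
  'n' (13) + 23 = 10 → 'k'
  'd' (3) + 23 = 0 → 'a'
Result = "qbka"


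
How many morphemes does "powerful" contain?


Word: "powerful"
Morphemes: power + -ful
Each morpheme carries meaning
= 2 morphemes


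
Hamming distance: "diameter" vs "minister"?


Comparing character by character (same length = 8):
  Pos 0: 'd' vs 'm' !=
  Pos 1: 'i' vs 'i' =
  Pos 2: 'a' vs 'n' !=
  Pos 3: 'm' vs 'i' !=
  Pos 4: 'e' vs 's' !=
  Pos 5: 't' vs 't' =
  Pos 6: 'e' vs 'e' =
  Pos 7: 'r' vs 'r' =
Hamming distance = 4


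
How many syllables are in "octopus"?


Word: "octopus"
Syllable breakdown: oc | to | pus
Counting: 3 parts
= 3 syllables


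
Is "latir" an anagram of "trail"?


Word 1: "trail" → sorted: ailrt
Word 2: "latir" → sorted: ailrt
Same letters? ailrt == ailrt
Anagram = Yes


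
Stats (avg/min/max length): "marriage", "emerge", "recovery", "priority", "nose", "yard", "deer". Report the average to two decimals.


Lengths: "marriage"=8, "emerge"=6, "recovery"=8, "priority"=8, "nose"=4, "yard"=4, "deer"=4
Sum = 42, Count = 7
Average = 42/7 = 6.00
= avg=6.00, min=4, max=8


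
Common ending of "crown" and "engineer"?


Word 1: "crown"
Word 2: "engineer"
Comparing from end:
  Pos -1: 'n' != 'r' (stop)
LCS = "" (length 0)


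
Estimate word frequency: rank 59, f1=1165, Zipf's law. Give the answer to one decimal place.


Zipf's law: f(r) = f(1) / r
f(1) = 1165
f(59) = 1165 / 59
= 19.7 occurrences


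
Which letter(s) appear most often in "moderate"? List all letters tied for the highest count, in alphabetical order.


Word: "moderate"
Letter counts:
  'a': 1
  'd': 1
  'e': 2
  'm': 1
  'o': 1
  'r': 1
  't': 1
Maximum count = 2
Most frequent = 'e' (2 times each)


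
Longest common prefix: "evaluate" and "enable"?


Word 1: "evaluate"
Word 2: "enable"
Comparing from start:
  Pos 0: 'e' == 'e'
  Pos 1: 'v' != 'n' (stop)
LCP = "e" (length 1)


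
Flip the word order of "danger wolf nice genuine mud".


Original: "danger wolf nice genuine mud"
Words (1..n): danger | wolf | nice | genuine | mud
Reversed (n..1): mud | genuine | nice | wolf | danger
Result = "mud genuine nice wolf danger"


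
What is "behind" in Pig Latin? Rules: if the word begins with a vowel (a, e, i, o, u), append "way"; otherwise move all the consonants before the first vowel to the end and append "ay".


Word: "behind"
Starts with consonant(s) → move to end, add 'ay'
Consonant cluster: "b"
Pig Latin = "ehindbay"


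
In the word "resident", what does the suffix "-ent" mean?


Suffix: -ent
Example: resident = reside + -ent, with a spelling change
Meaning = one who / that which


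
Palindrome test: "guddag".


Word: "guddag"
Reversed: "gaddug"
Forward == Backward? guddag != gaddug
Palindrome = No


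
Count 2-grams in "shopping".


Word: "shopping" (length 8)
Number of 2-grams = length - 2 + 1 = 8 - 2 + 1
= 7


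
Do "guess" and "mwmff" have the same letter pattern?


Pattern of "guess": [0, 1, 2, 3, 3]
Pattern of "mwmff": [0, 1, 0, 2, 2]
Patterns do not match
Same pattern = No


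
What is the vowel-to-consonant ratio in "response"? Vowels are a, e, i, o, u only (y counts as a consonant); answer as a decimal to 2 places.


Word: "response"
Vowels (a,e,i,o,u): 3
Consonants: 5
Ratio = 3/5
= 0.60


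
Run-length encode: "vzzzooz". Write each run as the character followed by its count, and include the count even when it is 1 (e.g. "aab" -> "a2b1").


String: "vzzzooz"
Scanning for consecutive runs:
  'v' x 1
  'z' x 3
  'o' x 2
  'z' x 1
RLE = "v1z3o2z1"


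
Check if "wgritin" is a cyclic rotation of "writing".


Word: "writing", Candidate: "wgritin"
Method: check if candidate is substring of word+word
"writingwriting" contains "wgritin"? No
Is rotation = No


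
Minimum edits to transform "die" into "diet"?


Word 1: "die" (length 3)
Word 2: "diet" (length 4)
One optimal edit sequence (insert/delete/substitute each cost 1):
  1. keep 'd'
  2. keep 'i'
  3. keep 'e'
  4. insert 't'  (+1)
Total edit operations: 1
Edit distance = 1


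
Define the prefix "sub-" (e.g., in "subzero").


Prefix: sub-
Example: subzero (sub- + zero)
Meaning = under / below


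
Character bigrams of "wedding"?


Word: "wedding" (length 7)
Number of bigrams = 7 - 2 + 1 = 6
  Position 0: "we"
  Position 1: "ed"
  Position 2: "dd"
  Position 3: "di"
  Position 4: "in"
  Position 5: "ng"
Bigrams = "we", "ed", "dd", "di", "in", "ng"


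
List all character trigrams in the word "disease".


Word: "disease" (length 7)
Number of trigrams = 7 - 3 + 1 = 5
  Position 0: "dis"
  Position 1: "ise"
  Position 2: "sea"
  Position 3: "eas"
  Position 4: "ase"
Trigrams = "dis", "ise", "sea", "eas", "ase"


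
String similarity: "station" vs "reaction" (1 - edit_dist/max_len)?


Word 1: "station" (length 7)
Word 2: "reaction" (length 8)
One optimal edit sequence:
  1. substitute 's' -> 'r'  (+1)
  2. substitute 't' -> 'e'  (+1)
  3. keep 'a'
  4. insert 'c'  (+1)
  5. keep 't'
  6. keep 'i'
  7. keep 'o'
  8. keep 'n'
Edit distance = 3
Max length = max(7, 8) = 8
Similarity = 1 - 3/8
= 0.6250


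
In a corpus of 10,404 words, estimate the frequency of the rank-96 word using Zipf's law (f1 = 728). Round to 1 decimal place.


Zipf's law: f(r) = f(1) / r
f(1) = 728
f(96) = 728 / 96
= 7.6 occurrences


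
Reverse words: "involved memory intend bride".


Original: "involved memory intend bride"
Words (1..n): involved | memory | intend | bride
Reversed (n..1): bride | intend | memory | involved
Result = "bride intend memory involved"


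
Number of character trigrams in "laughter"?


Word: "laughter" (length 8)
Number of 3-grams = length - 3 + 1 = 8 - 3 + 1
= 6


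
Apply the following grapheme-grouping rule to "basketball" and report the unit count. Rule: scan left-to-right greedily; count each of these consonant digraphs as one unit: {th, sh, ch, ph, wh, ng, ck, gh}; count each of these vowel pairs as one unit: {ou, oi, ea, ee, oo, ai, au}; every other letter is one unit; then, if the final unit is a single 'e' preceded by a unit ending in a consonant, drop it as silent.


Word: "basketball" (10 letters)
Left-to-right scan:
  (1) 'b' (letter)
  (2) 'a' (letter)
  (3) 's' (letter)
  (4) 'k' (letter)
  (5) 'e' (letter)
  (6) 't' (letter)
  (7) 'b' (letter)
  (8) 'a' (letter)
  (9) 'l' (letter)
  (10) 'l' (letter)
Units from scan: 10
Sound units = 10 units


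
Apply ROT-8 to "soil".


Word: "soil"
Shift: 8
Each letter → (letter + shift) mod 26:
  's' (18) + 8 = 0 → 'a'
  'o' (14) + 8 = 22 → 'w'
  'i' (8) + 8 = 16 → 'q'
  'l' (11) + 8 = 19 → 't'
Result = "awqt"


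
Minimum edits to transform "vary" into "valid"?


Word 1: "vary" (length 4)
Word 2: "valid" (length 5)
One optimal edit sequence (insert/delete/substitute each cost 1):
  1. keep 'v'
  2. keep 'a'
  3. insert 'l'  (+1)
  4. substitute 'r' -> 'i'  (+1)
  5. substitute 'y' -> 'd'  (+1)
Total edit operations: 3
Edit distance = 3


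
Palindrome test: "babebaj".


Word: "babebaj"
Reversed: "jabebab"
Forward == Backward? babebaj != jabebab
Palindrome = No


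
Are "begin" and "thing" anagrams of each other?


Word 1: "begin" → sorted: begin
Word 2: "thing" → sorted: ghint
Same letters? begin != ghint
Anagram = No


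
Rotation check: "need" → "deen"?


Word: "need", Candidate: "deen"
Method: check if candidate is substring of word+word
"needneed" contains "deen"? No
Is rotation = No


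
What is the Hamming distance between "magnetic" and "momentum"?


Comparing character by character (same length = 8):
  Pos 0: 'm' vs 'm' =
  Pos 1: 'a' vs 'o' !=
  Pos 2: 'g' vs 'm' !=
  Pos 3: 'n' vs 'e' !=
  Pos 4: 'e' vs 'n' !=
  Pos 5: 't' vs 't' =
  Pos 6: 'i' vs 'u' !=
  Pos 7: 'c' vs 'm' !=
Hamming distance = 6


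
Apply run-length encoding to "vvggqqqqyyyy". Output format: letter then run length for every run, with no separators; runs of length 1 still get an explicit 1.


String: "vvggqqqqyyyy"
Scanning for consecutive runs:
  'v' x 2
  'g' x 2
  'q' x 4
  'y' x 4
RLE = "v2g2q4y4"


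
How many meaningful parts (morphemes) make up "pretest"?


Word: "pretest"
Morphemes: pre- / test
Each morpheme carries meaning
= 2 morphemes


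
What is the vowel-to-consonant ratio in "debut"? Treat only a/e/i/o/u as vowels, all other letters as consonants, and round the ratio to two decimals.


Word: "debut"
Vowels (a,e,i,o,u): 2
Consonants: 3
Ratio = 2/3
= 0.67


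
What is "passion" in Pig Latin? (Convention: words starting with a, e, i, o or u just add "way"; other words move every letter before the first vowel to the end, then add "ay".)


Word: "passion"
Starts with consonant(s) → move to end, add 'ay'
Consonant cluster: "p"
Pig Latin = "assionpay"


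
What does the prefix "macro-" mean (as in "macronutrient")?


Prefix: macro-
Example: macronutrient = macro- + nutrient
Meaning = large


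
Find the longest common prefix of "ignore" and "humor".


Word 1: "ignore"
Word 2: "humor"
Comparing from start:
  Pos 0: 'i' != 'h' (stop)
LCP = "" (length 0)


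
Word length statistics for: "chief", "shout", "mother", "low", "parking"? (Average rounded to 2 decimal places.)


Lengths: "chief"=5, "shout"=5, "mother"=6, "low"=3, "parking"=7
Sum = 26, Count = 5
Average = 26/5 = 5.20
= avg=5.20, min=3, max=7


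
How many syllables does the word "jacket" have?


Word: "jacket"
Syllable breakdown: jack · et
Counting: 2 parts
= 2 syllables


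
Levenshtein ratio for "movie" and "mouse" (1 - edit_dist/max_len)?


Word 1: "movie" (length 5)
Word 2: "mouse" (length 5)
One optimal edit sequence:
  1. keep 'm'
  2. keep 'o'
  3. substitute 'v' -> 'u'  (+1)
  4. substitute 'i' -> 's'  (+1)
  5. keep 'e'
Edit distance = 2
Max length = max(5, 5) = 5
Similarity = 1 - 2/5
= 0.6000


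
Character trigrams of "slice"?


Word: "slice" (length 5)
Number of trigrams = 5 - 3 + 1 = 3
  Position 0: "sli"
  Position 1: "lic"
  Position 2: "ice"
Trigrams = "sli", "lic", "ice"


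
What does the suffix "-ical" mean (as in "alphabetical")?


Suffix: -ical
As in: alphabetical -> alphabet + -ical
Meaning = relating to


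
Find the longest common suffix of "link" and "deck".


Word 1: "link"
Word 2: "deck"
Comparing from end:
  Pos -1: 'k' == 'k'
  Pos -2: 'n' != 'c' (stop)
LCS = "k" (length 1)


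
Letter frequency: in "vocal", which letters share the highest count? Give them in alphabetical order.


Word: "vocal"
Letter counts:
  'a': 1
  'c': 1
  'l': 1
  'o': 1
  'v': 1
Maximum count = 1
Most frequent = 'a', 'c', 'l', 'o', 'v' (1 time each)


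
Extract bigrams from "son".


Word: "son" (length 3)
Number of bigrams = 3 - 2 + 1 = 2
  Position 0: "so"
  Position 1: "on"
Bigrams = "so", "on"


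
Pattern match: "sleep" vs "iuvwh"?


Pattern of "sleep": [0, 1, 2, 2, 3]
Pattern of "iuvwh": [0, 1, 2, 3, 4]
Patterns do not match
Same pattern = No


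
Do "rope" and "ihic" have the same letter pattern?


Pattern of "rope": [0, 1, 2, 3]
Pattern of "ihic": [0, 1, 0, 2]
Patterns do not match
Same pattern = No


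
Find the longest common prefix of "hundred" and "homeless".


Word 1: "hundred"
Word 2: "homeless"
Comparing from start:
  Pos 0: 'h' == 'h'
  Pos 1: 'u' != 'o' (stop)
LCP = "h" (length 1)


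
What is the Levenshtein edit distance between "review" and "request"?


Word 1: "review" (length 6)
Word 2: "request" (length 7)
One optimal edit sequence (insert/delete/substitute each cost 1):
  1. keep 'r'
  2. keep 'e'
  3. substitute 'v' -> 'q'  (+1)
  4. substitute 'i' -> 'u'  (+1)
  5. keep 'e'
  6. insert 's'  (+1)
  7. substitute 'w' -> 't'  (+1)
Total edit operations: 4
Edit distance = 4


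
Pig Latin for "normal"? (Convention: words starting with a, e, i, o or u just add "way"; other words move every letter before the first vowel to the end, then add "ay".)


Word: "normal"
Starts with consonant(s) → move to end, add 'ay'
Consonant cluster: "n"
Pig Latin = "ormalnay"


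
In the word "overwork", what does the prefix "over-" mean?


Prefix: over-
Example: overwork = over- + work
Meaning = excessive


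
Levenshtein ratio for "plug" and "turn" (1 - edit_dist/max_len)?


Word 1: "plug" (length 4)
Word 2: "turn" (length 4)
One optimal edit sequence:
  1. substitute 'p' -> 't'  (+1)
  2. substitute 'l' -> 'u'  (+1)
  3. substitute 'u' -> 'r'  (+1)
  4. substitute 'g' -> 'n'  (+1)
Edit distance = 4
Max length = max(4, 4) = 4
Similarity = 1 - 4/4
= 0.0000


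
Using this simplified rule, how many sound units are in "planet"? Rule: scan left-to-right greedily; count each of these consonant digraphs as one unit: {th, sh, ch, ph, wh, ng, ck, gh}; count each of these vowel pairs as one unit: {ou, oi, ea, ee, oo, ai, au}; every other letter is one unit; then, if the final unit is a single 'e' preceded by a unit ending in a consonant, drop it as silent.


Word: "planet" (6 letters)
Left-to-right scan:
  1. 'p' (letter)
  2. 'l' (letter)
  3. 'a' (letter)
  4. 'n' (letter)
  5. 'e' (letter)
  6. 't' (letter)
Units from scan: 6
Sound units = 6 units


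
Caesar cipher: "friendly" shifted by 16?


Word: "friendly"
Shift: 16
Each letter → (letter + shift) mod 26:
  'f' (5) + 16 = 21 → 'v'
  'r' (17) + 16 = 7 → 'h'
  'i' (8) + 16 = 24 → 'y'
  'e' (4) + 16 = 20 → 'u'
  'n' (13) + 16 = 3 → 'd'
  'd' (3) + 16 = 19 → 't'
  'l' (11) + 16 = 1 → 'b'
  'y' (24) + 16 = 14 → 'o'
Result = "vhyudtbo"
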